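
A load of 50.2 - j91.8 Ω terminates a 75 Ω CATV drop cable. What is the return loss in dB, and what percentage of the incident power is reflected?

Γ = (-24.8 − j91.8)/(125.2 − j91.8), |Γ| = 0.613
RL = −20·log₁₀(0.613) = 4.26 dB
P_refl/P_inc = |Γ|² = 0.375

RL ≈ 4.26 dB; 37.5% of incident power reflected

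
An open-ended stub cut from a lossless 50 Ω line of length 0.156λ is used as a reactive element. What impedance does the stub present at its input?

βl = 2π × 0.156 = 56.2°
tan(βl) = 1.49
For an open-ended stub, Z_in = −jZ_0·cot(βl) = −jZ_0/tan(βl)

Z_in ≈ −j33.5 Ω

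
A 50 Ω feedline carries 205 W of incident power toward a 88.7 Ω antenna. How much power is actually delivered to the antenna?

Γ = (88.7 − 50)/(88.7 + 50) = 0.279
|Γ|² = 0.0779
P_refl = |Γ|²·P_inc = 16 W, P_del = (1 − |Γ|²)·P_inc = 189 W

P_delivered ≈ 189 W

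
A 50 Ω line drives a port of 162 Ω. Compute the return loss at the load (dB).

Γ = (162 − 50)/(162 + 50) = 0.528
RL = −20·log₁₀|Γ| = −20·log₁₀(0.528)

RL ≈ 5.54 dB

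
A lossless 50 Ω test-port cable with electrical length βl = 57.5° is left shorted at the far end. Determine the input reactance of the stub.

tan(βl) = 1.57
For a shorted stub, Z_in = jZ_0·tan(βl)

X_in ≈ 78.5 Ω (inductive)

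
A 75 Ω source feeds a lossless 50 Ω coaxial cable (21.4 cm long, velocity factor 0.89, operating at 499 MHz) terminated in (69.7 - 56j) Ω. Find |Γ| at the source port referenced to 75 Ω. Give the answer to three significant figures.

|Γ| ≈ 0.309

λ = v/f = 0.89·c / 499 MHz = 0.535 m
βl = 2π·l/λ = 2π × 0.4 = 144°
tan(βl) = -0.727
Z_in = Z_0·(Z_L + jZ_0·tanβl)/(Z_0 + jZ_L·tanβl) = 100 + j50.4 Ω
Γ_s = (Z_in − Z_s)/(Z_in + Z_s) = (25.4 + j50.4)/(175 + j50.4), |Γ_s| = 0.309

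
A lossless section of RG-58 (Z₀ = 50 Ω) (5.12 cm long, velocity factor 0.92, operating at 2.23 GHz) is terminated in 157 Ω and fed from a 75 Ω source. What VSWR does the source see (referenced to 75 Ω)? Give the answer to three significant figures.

λ = v/f = 0.92·c / 2.23 GHz = 0.124 m
βl = 2π·l/λ = 2π × 0.414 = 149°
tan(βl) = -0.603
Z_in = Z_0·(Z_L + jZ_0·tanβl)/(Z_0 + jZ_L·tanβl) = 46.7 + j58.3 Ω
Γ_s = (Z_in − Z_s)/(Z_in + Z_s) = (-28.3 + j58.3)/(122 + j58.3), |Γ_s| = 0.48
VSWR = (1 + |Γ_s|)/(1 − |Γ_s|)

VSWR ≈ 2.85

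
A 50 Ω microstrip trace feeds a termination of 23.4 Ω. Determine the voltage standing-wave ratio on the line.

VSWR ≈ 2.14

For a purely resistive load, VSWR = R_L/Z_0 or Z_0/R_L (whichever > 1) = 50/23.4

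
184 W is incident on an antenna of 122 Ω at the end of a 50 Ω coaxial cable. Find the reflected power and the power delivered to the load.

P_reflected ≈ 32.2 W; P_delivered ≈ 152 W

Γ = (122 − 50)/(122 + 50) = 0.419
|Γ|² = 0.175
P_refl = |Γ|²·P_inc = 32.2 W, P_del = (1 − |Γ|²)·P_inc = 152 W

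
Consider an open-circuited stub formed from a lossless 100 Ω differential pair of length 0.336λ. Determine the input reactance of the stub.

βl = 2π × 0.336 = 121°
tan(βl) = -1.67
For an open-circuited stub, Z_in = −jZ_0·cot(βl) = −jZ_0/tan(βl)

X_in ≈ 60 Ω (inductive)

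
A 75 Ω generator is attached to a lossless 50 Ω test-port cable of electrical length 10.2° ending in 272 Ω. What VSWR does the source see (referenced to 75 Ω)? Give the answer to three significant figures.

tan(βl) = 0.18
Z_in = Z_0·(Z_L + jZ_0·tanβl)/(Z_0 + jZ_L·tanβl) = 143 − j131 Ω
Γ_s = (Z_in − Z_s)/(Z_in + Z_s) = (68.4 − j131)/(218 − j131), |Γ_s| = 0.581
VSWR = (1 + |Γ_s|)/(1 − |Γ_s|)

VSWR ≈ 3.77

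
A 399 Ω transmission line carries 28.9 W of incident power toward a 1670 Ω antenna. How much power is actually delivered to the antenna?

Γ = (1670 − 399)/(1670 + 399) = 0.614
|Γ|² = 0.377
P_refl = |Γ|²·P_inc = 10.9 W, P_del = (1 − |Γ|²)·P_inc = 18 W

P_delivered ≈ 18 W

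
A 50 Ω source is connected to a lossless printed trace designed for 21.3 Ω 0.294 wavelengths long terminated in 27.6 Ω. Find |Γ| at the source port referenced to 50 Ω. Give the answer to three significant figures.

|Γ| ≈ 0.495

βl = 2π × 0.294 = 106°
tan(βl) = -3.52
Z_in = Z_0·(Z_L + jZ_0·tanβl)/(Z_0 + jZ_L·tanβl) = 16.9 + j2.33 Ω
Γ_s = (Z_in − Z_s)/(Z_in + Z_s) = (-33.1 + j2.33)/(66.9 + j2.33), |Γ_s| = 0.495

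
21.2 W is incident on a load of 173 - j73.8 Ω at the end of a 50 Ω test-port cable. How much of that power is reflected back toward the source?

|Γ| = |(123 − j73.8)/(223 − j73.8)| = 0.611
|Γ|² = 0.373
P_refl = |Γ|²·P_inc = 7.91 W, P_del = (1 − |Γ|²)·P_inc = 13.3 W

P_reflected ≈ 7.91 W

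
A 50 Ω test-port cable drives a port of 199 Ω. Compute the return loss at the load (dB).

RL ≈ 4.46 dB

Γ = (199 − 50)/(199 + 50) = 0.598
RL = −20·log₁₀|Γ| = −20·log₁₀(0.598)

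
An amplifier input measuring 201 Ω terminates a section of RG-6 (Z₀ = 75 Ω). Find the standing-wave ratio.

For a purely resistive load, VSWR = R_L/Z_0 or Z_0/R_L (whichever > 1) = 201/75

VSWR ≈ 2.68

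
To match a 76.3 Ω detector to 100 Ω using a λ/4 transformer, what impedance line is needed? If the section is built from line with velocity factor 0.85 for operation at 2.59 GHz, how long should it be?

Z_qwt ≈ 87.3 Ω; length ≈ 2.46 cm

Z_qwt = √(Z_0·R_L) = √(100 × 76.3) = √7630
λ = 0.85·c/f = 0.0985 m, so l = λ/4 = 0.0246 m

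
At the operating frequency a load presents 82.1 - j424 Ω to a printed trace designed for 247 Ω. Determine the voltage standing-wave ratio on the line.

VSWR ≈ 12.1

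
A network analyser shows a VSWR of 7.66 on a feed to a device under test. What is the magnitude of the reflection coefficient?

|Γ| ≈ 0.769

|Γ| = (S − 1)/(S + 1) = (7.66 − 1)/(7.66 + 1) = 6.66/8.66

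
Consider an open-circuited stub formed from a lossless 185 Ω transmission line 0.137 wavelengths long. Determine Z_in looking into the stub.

Z_in ≈ −j159 Ω

βl = 2π × 0.137 = 49.3°
tan(βl) = 1.16
For an open-circuited stub, Z_in = −jZ_0·cot(βl) = −jZ_0/tan(βl)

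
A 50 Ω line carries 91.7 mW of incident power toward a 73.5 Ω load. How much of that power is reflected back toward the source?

P_reflected ≈ 3.32 mW

Γ = (73.5 − 50)/(73.5 + 50) = 0.19
|Γ|² = 0.0362
P_refl = |Γ|²·P_inc = 3.32 mW, P_del = (1 − |Γ|²)·P_inc = 88.4 mW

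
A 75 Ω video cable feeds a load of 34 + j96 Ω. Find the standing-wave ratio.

Γ = (Z_L − Z_0)/(Z_L + Z_0) = (-41 + j96)/(109 + j96)
|Γ| = 104/145 = 0.719
VSWR = (1 + |Γ|)/(1 − |Γ|) = 1.72/0.281

VSWR ≈ 6.11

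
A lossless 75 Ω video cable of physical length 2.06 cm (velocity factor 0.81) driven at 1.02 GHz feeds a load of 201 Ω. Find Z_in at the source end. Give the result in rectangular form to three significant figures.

λ = v/f = 0.81·c / 1.02 GHz = 0.238 m
βl = 2π·l/λ = 2π × 0.0865 = 31.1°
tan(βl) = tan(31.1°) = 0.604
Z_in = Z_0·(Z_L + jZ_0·tanβl)/(Z_0 + jZ_L·tanβl)
     = 75·(201 + j45.3)/(75 + j121)

Z_in ≈ 75.8 − j77.4 Ω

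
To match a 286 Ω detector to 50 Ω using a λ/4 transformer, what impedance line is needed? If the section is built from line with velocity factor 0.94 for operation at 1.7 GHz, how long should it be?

Z_qwt ≈ 120 Ω; length ≈ 4.15 cm

Z_qwt = √(Z_0·R_L) = √(50 × 286) = √14300
λ = 0.94·c/f = 0.166 m, so l = λ/4 = 0.0415 m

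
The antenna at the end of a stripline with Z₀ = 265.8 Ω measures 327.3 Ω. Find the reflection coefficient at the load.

Γ = (Z_L − Z_0)/(Z_L + Z_0) = (327.3 − 265.8)/(327.3 + 265.8) = 61.5/593.1

Γ = 0.104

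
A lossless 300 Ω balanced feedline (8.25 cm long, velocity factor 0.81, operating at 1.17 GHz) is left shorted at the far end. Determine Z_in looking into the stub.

λ = v/f = 0.81·c / 1.17 GHz = 0.208 m
βl = 2π·l/λ = 2π × 0.397 = 143°
tan(βl) = -0.754
For a shorted stub, Z_in = jZ_0·tan(βl)

Z_in ≈ −j226 Ω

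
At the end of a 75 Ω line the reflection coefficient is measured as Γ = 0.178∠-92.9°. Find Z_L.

Z_L ≈ 69.2 − j25.4 Ω

Z_L = Z_0·(1 + Γ)/(1 − Γ) = 75·(0.991 − j0.178)/(1.01 + j0.178)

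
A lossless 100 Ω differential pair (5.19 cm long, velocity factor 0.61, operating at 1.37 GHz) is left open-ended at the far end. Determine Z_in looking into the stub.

λ = v/f = 0.61·c / 1.37 GHz = 0.134 m
βl = 2π·l/λ = 2π × 0.389 = 140°
tan(βl) = -0.843
For an open-ended stub, Z_in = −jZ_0·cot(βl) = −jZ_0/tan(βl)

Z_in ≈ +j119 Ω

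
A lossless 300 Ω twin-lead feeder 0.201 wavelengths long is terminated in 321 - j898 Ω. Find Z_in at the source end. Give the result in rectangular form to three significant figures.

βl = 2π × 0.201 = 72.4°
tan(βl) = tan(72.4°) = 3.14
Z_in = Z_0·(Z_L + jZ_0·tanβl)/(Z_0 + jZ_L·tanβl)
     = 300·(321 + j45.4)/(3120 + j1010)

Z_in ≈ 29.2 − j5.07 Ω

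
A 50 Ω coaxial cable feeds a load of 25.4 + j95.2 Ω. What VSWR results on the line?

VSWR ≈ 9.51

Γ = (Z_L − Z_0)/(Z_L + Z_0) = (-24.6 + j95.2)/(75.4 + j95.2)
|Γ| = 98.3/121 = 0.81
VSWR = (1 + |Γ|)/(1 − |Γ|) = 1.81/0.19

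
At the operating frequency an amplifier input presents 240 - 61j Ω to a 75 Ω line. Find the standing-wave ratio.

VSWR ≈ 3.43

Γ = (Z_L − Z_0)/(Z_L + Z_0) = (165 − j61)/(315 − j61)
|Γ| = 176/321 = 0.548
VSWR = (1 + |Γ|)/(1 − |Γ|) = 1.55/0.452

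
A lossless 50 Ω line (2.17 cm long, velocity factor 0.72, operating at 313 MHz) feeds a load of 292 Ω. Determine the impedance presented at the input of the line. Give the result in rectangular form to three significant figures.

λ = v/f = 0.72·c / 313 MHz = 0.69 m
βl = 2π·l/λ = 2π × 0.0314 = 11.3°
tan(βl) = tan(11.3°) = 0.2
Z_in = Z_0·(Z_L + jZ_0·tanβl)/(Z_0 + jZ_L·tanβl)
     = 50·(292 + j10)/(50 + j58.5)

Z_in ≈ 128 − j140 Ω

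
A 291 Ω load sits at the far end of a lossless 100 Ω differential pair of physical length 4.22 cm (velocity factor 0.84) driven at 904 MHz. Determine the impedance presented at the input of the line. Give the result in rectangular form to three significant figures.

Z_in ≈ 48.9 − j59.3 Ω

λ = v/f = 0.84·c / 904 MHz = 0.279 m
βl = 2π·l/λ = 2π × 0.151 = 54.5°
tan(βl) = tan(54.5°) = 1.4
Z_in = Z_0·(Z_L + jZ_0·tanβl)/(Z_0 + jZ_L·tanβl)
     = 100·(291 + j140)/(100 + j408)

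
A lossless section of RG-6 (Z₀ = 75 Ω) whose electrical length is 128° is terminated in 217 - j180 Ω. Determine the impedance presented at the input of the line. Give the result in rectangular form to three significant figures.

Z_in ≈ 31.8 + j76.4 Ω

tan(βl) = tan(128°) = -1.28
Z_in = Z_0·(Z_L + jZ_0·tanβl)/(Z_0 + jZ_L·tanβl)
     = 75·(217 − j276)/(-155 − j278)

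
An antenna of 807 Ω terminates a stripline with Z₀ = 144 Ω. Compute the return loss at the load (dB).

RL ≈ 3.13 dB

Γ = (807 − 144)/(807 + 144) = 0.697
RL = −20·log₁₀|Γ| = −20·log₁₀(0.697)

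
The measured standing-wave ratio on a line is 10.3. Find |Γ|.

|Γ| ≈ 0.823

|Γ| = (S − 1)/(S + 1) = (10.3 − 1)/(10.3 + 1) = 9.3/11.3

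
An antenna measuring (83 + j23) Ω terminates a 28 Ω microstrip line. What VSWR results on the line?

VSWR ≈ 3.22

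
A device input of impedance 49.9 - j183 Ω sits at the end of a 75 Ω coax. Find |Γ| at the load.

|Γ| ≈ 0.834

Γ = (Z_L − Z_0)/(Z_L + Z_0) = (-25.1 − j183)/(124.9 − j183)
|Γ| = 185/222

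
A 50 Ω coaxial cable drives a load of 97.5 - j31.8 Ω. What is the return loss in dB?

RL ≈ 8.43 dB

Γ = (47.5 − j31.8)/(147.5 − j31.8), |Γ| = 0.379
RL = −20·log₁₀|Γ| = −20·log₁₀(0.379)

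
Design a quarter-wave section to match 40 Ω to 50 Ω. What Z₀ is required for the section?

Z_qwt ≈ 44.7 Ω

Z_qwt = √(Z_0·R_L) = √(50 × 40) = √2000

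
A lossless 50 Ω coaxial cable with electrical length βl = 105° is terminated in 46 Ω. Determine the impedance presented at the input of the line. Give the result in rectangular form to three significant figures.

Z_in ≈ 53.7 − j2.24 Ω

tan(βl) = tan(105°) = -3.73
Z_in = Z_0·(Z_L + jZ_0·tanβl)/(Z_0 + jZ_L·tanβl)
     = 50·(46 − j187)/(50 − j172)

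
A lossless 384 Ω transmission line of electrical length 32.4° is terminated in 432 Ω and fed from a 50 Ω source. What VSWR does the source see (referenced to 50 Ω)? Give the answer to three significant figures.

VSWR ≈ 8.12

tan(βl) = 0.635
Z_in = Z_0·(Z_L + jZ_0·tanβl)/(Z_0 + jZ_L·tanβl) = 401 − j42.9 Ω
Γ_s = (Z_in − Z_s)/(Z_in + Z_s) = (351 − j42.9)/(451 − j42.9), |Γ_s| = 0.781
VSWR = (1 + |Γ_s|)/(1 − |Γ_s|)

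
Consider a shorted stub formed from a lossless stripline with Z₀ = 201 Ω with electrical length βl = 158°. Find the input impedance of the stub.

Z_in ≈ −j81.2 Ω

tan(βl) = -0.404
For a shorted stub, Z_in = jZ_0·tan(βl)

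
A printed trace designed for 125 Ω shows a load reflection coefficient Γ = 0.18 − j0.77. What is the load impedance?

Z_L = Z_0·(1 + Γ)/(1 − Γ) = 125·(1.18 − j0.77)/(0.82 + j0.77)

Z_L ≈ 37 − j152 Ω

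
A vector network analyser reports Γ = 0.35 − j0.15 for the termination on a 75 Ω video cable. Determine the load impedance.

Z_L ≈ 144 − j50.6 Ω

Z_L = Z_0·(1 + Γ)/(1 − Γ) = 75·(1.35 − j0.15)/(0.65 + j0.15)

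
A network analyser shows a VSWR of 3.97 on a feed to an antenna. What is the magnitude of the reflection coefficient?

|Γ| ≈ 0.598

|Γ| = (S − 1)/(S + 1) = (3.97 − 1)/(3.97 + 1) = 2.97/4.97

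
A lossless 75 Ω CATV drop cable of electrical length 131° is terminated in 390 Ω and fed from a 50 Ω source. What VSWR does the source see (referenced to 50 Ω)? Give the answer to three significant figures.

tan(βl) = -1.15
Z_in = Z_0·(Z_L + jZ_0·tanβl)/(Z_0 + jZ_L·tanβl) = 24.6 + j61.1 Ω
Γ_s = (Z_in − Z_s)/(Z_in + Z_s) = (-25.4 + j61.1)/(74.6 + j61.1), |Γ_s| = 0.686
VSWR = (1 + |Γ_s|)/(1 − |Γ_s|)

VSWR ≈ 5.36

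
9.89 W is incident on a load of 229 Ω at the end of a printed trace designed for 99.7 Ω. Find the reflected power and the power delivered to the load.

Γ = (229 − 99.7)/(229 + 99.7) = 0.393
|Γ|² = 0.155
P_refl = |Γ|²·P_inc = 1.53 W, P_del = (1 − |Γ|²)·P_inc = 8.36 W

P_reflected ≈ 1.53 W; P_delivered ≈ 8.36 W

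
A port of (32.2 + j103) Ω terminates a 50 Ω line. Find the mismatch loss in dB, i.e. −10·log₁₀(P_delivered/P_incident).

Γ = (-17.8 + j103)/(82.2 + j103), |Γ| = 0.793
|Γ|² = 0.629, so P_del/P_inc = 1 − |Γ|² = 0.371
ML = −10·log₁₀(1 − |Γ|²)

mismatch loss ≈ 4.31 dB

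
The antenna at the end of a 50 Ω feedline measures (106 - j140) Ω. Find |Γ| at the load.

|Γ| ≈ 0.719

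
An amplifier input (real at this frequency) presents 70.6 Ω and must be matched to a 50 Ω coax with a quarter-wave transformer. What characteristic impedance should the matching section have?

Z_qwt ≈ 59.4 Ω

Z_qwt = √(Z_0·R_L) = √(50 × 70.6) = √3530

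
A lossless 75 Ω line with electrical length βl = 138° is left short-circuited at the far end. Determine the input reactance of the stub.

tan(βl) = -0.9
For a short-circuited stub, Z_in = jZ_0·tan(βl)

X_in ≈ -67.5 Ω (capacitive)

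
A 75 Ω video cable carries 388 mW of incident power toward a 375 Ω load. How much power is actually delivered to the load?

Γ = (375 − 75)/(375 + 75) = 0.667
|Γ|² = 0.444
P_refl = |Γ|²·P_inc = 172 mW, P_del = (1 − |Γ|²)·P_inc = 216 mW

P_delivered ≈ 216 mW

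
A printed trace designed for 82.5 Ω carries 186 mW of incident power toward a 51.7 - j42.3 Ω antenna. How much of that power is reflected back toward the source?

P_reflected ≈ 25.7 mW

|Γ| = |(-30.8 − j42.3)/(134.2 − j42.3)| = 0.372
|Γ|² = 0.138
P_refl = |Γ|²·P_inc = 25.7 mW, P_del = (1 − |Γ|²)·P_inc = 160 mW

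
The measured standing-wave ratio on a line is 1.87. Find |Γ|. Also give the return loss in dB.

|Γ| = (S − 1)/(S + 1) = (1.87 − 1)/(1.87 + 1) = 0.87/2.87
RL = −20·log₁₀|Γ| = −20·log₁₀(0.303)

|Γ| ≈ 0.303; return loss ≈ 10.4 dB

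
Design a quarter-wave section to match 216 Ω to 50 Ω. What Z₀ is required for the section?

Z_qwt = √(Z_0·R_L) = √(50 × 216) = √10800

Z_qwt ≈ 104 Ω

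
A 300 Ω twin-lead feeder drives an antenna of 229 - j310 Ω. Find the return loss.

RL ≈ 5.7 dB

Γ = (-71 − j310)/(529 − j310), |Γ| = 0.519
RL = −20·log₁₀|Γ| = −20·log₁₀(0.519)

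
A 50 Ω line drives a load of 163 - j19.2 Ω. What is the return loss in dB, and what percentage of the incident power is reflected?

Γ = (113 − j19.2)/(213 − j19.2), |Γ| = 0.536
RL = −20·log₁₀(0.536) = 5.42 dB
P_refl/P_inc = |Γ|² = 0.287

RL ≈ 5.42 dB; 28.7% of incident power reflected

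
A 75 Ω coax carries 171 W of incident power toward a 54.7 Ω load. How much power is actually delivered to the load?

P_delivered ≈ 167 W

Γ = (54.7 − 75)/(54.7 + 75) = -0.157
|Γ|² = 0.0245
P_refl = |Γ|²·P_inc = 4.19 W, P_del = (1 − |Γ|²)·P_inc = 167 W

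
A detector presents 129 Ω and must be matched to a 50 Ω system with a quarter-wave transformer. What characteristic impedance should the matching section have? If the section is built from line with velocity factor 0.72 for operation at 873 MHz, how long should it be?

Z_qwt ≈ 80.3 Ω; length ≈ 6.19 cm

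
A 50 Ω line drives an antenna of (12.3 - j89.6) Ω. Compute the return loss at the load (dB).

Γ = (-37.7 − j89.6)/(62.3 − j89.6), |Γ| = 0.891
RL = −20·log₁₀|Γ| = −20·log₁₀(0.891)

RL ≈ 1 dB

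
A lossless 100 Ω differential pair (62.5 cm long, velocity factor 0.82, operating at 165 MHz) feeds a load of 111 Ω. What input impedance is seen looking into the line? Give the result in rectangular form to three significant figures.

Z_in ≈ 105 + j9.35 Ω

λ = v/f = 0.82·c / 165 MHz = 1.49 m
βl = 2π·l/λ = 2π × 0.419 = 151°
tan(βl) = tan(151°) = -0.556
Z_in = Z_0·(Z_L + jZ_0·tanβl)/(Z_0 + jZ_L·tanβl)
     = 100·(111 − j55.6)/(100 − j61.7)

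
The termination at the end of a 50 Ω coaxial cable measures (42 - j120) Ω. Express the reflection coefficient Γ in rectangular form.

Γ ≈ 0.598 − j0.525

Γ = (Z_L − Z_0)/(Z_L + Z_0) = (-8 − j120)/(92 − j120)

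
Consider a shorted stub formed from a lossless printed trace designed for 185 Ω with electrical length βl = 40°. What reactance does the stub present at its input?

X_in ≈ 155 Ω (inductive)

tan(βl) = 0.839
For a shorted stub, Z_in = jZ_0·tan(βl)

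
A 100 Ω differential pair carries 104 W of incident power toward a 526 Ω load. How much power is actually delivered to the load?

Γ = (526 − 100)/(526 + 100) = 0.681
|Γ|² = 0.463
P_refl = |Γ|²·P_inc = 48.2 W, P_del = (1 − |Γ|²)·P_inc = 55.8 W

P_delivered ≈ 55.8 W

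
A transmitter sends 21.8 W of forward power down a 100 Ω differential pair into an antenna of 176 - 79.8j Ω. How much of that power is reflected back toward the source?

|Γ| = |(76 − j79.8)/(276 − j79.8)| = 0.384
|Γ|² = 0.147
P_refl = |Γ|²·P_inc = 3.21 W, P_del = (1 − |Γ|²)·P_inc = 18.6 W

P_reflected ≈ 3.21 W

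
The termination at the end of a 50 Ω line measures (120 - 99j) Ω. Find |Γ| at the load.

Γ = (Z_L − Z_0)/(Z_L + Z_0) = (70 − j99)/(170 − j99)
|Γ| = 121/197

|Γ| ≈ 0.616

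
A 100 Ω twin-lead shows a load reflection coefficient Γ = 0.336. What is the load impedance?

Z_L ≈ 201 Ω

Z_L = Z_0·(1 + Γ)/(1 − Γ) = 100·(1.34)/(0.664)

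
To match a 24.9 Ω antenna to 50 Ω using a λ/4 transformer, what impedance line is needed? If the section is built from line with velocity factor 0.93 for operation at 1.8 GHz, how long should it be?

Z_qwt = √(Z_0·R_L) = √(50 × 24.9) = √1245
λ = 0.93·c/f = 0.155 m, so l = λ/4 = 0.0387 m

Z_qwt ≈ 35.3 Ω; length ≈ 3.88 cm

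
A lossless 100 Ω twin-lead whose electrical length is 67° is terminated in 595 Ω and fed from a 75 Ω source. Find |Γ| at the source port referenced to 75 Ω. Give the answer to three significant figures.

|Γ| ≈ 0.667

tan(βl) = 2.36
Z_in = Z_0·(Z_L + jZ_0·tanβl)/(Z_0 + jZ_L·tanβl) = 19.7 − j41 Ω
Γ_s = (Z_in − Z_s)/(Z_in + Z_s) = (-55.3 − j41)/(94.7 − j41), |Γ_s| = 0.667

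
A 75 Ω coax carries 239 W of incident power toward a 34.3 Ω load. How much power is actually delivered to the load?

P_delivered ≈ 206 W

Γ = (34.3 − 75)/(34.3 + 75) = -0.372
|Γ|² = 0.139
P_refl = |Γ|²·P_inc = 33.1 W, P_del = (1 − |Γ|²)·P_inc = 206 W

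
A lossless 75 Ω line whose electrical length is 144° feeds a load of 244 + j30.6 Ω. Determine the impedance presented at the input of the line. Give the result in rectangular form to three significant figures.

Z_in ≈ 51.3 + j75.1 Ω

tan(βl) = tan(144°) = -0.727
Z_in = Z_0·(Z_L + jZ_0·tanβl)/(Z_0 + jZ_L·tanβl)
     = 75·(244 − j23.9)/(97.2 − j177)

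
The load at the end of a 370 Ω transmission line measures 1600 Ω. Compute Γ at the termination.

Γ = (Z_L − Z_0)/(Z_L + Z_0) = (1600 − 370)/(1600 + 370) = 1230/1970

Γ = 0.624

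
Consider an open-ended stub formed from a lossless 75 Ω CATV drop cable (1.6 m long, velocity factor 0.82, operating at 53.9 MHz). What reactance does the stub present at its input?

X_in ≈ 54.9 Ω (inductive)

λ = v/f = 0.82·c / 53.9 MHz = 4.56 m
βl = 2π·l/λ = 2π × 0.351 = 126°
tan(βl) = -1.37
For an open-ended stub, Z_in = −jZ_0·cot(βl) = −jZ_0/tan(βl)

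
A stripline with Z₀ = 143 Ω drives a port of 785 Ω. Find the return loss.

RL ≈ 3.2 dB

Γ = (785 − 143)/(785 + 143) = 0.692
RL = −20·log₁₀|Γ| = −20·log₁₀(0.692)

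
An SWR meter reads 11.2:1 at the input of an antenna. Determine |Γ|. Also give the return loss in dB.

|Γ| ≈ 0.836; return loss ≈ 1.56 dB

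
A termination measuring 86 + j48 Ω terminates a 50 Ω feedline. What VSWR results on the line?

Γ = (Z_L − Z_0)/(Z_L + Z_0) = (36 + j48)/(136 + j48)
|Γ| = 60/144 = 0.416
VSWR = (1 + |Γ|)/(1 − |Γ|) = 1.42/0.584

VSWR ≈ 2.42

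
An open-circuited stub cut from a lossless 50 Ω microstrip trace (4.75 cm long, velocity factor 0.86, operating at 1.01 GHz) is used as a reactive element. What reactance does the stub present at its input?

λ = v/f = 0.86·c / 1.01 GHz = 0.255 m
βl = 2π·l/λ = 2π × 0.186 = 66.9°
tan(βl) = 2.35
For an open-circuited stub, Z_in = −jZ_0·cot(βl) = −jZ_0/tan(βl)

X_in ≈ -21.3 Ω (capacitive)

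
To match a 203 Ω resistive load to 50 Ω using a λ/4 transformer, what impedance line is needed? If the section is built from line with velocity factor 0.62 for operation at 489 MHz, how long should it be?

Z_qwt ≈ 101 Ω; length ≈ 9.51 cm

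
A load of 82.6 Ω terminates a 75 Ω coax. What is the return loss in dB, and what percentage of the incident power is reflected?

Γ = (82.6 − 75)/(82.6 + 75) = 0.0482
RL = −20·log₁₀(0.0482) = 26.3 dB
P_refl/P_inc = |Γ|² = 0.00233

RL ≈ 26.3 dB; 0.233% of incident power reflected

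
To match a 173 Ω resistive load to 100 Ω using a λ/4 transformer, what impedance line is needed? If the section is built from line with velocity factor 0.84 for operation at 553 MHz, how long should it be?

Z_qwt ≈ 132 Ω; length ≈ 11.4 cm

Z_qwt = √(Z_0·R_L) = √(100 × 173) = √17300
λ = 0.84·c/f = 0.456 m, so l = λ/4 = 0.114 m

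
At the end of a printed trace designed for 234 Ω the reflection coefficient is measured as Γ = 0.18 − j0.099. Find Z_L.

Z_L ≈ 329 − j67.9 Ω

Z_L = Z_0·(1 + Γ)/(1 − Γ) = 234·(1.18 − j0.099)/(0.82 + j0.099)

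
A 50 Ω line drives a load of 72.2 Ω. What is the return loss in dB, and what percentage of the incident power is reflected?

RL ≈ 14.8 dB; 3.3% of incident power reflected

Γ = (72.2 − 50)/(72.2 + 50) = 0.182
RL = −20·log₁₀(0.182) = 14.8 dB
P_refl/P_inc = |Γ|² = 0.033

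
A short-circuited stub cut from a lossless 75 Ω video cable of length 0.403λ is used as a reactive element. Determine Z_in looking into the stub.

Z_in ≈ −j52.4 Ω

βl = 2π × 0.403 = 145°
tan(βl) = -0.698
For a short-circuited stub, Z_in = jZ_0·tan(βl)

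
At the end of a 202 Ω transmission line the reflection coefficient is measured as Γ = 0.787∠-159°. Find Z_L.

Z_L ≈ 24.9 − j36.9 Ω

Z_L = Z_0·(1 + Γ)/(1 − Γ) = 202·(0.265 − j0.282)/(1.73 + j0.282)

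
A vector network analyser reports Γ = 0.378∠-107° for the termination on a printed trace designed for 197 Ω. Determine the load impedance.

Z_L ≈ 124 − j104 Ω

Z_L = Z_0·(1 + Γ)/(1 − Γ) = 197·(0.889 − j0.361)/(1.11 + j0.361)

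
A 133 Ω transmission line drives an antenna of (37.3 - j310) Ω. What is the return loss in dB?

Γ = (-95.7 − j310)/(170.3 − j310), |Γ| = 0.917
RL = −20·log₁₀|Γ| = −20·log₁₀(0.917)

RL ≈ 0.75 dB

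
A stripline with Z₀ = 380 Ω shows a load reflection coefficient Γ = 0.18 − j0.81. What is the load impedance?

Z_L = Z_0·(1 + Γ)/(1 − Γ) = 380·(1.18 − j0.81)/(0.82 + j0.81)

Z_L ≈ 89.1 − j463 Ω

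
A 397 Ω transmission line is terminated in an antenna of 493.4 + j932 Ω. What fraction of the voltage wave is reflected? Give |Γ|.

Γ = (Z_L − Z_0)/(Z_L + Z_0) = (96.4 + j932)/(890.4 + j932)
|Γ| = 937/1290

|Γ| ≈ 0.727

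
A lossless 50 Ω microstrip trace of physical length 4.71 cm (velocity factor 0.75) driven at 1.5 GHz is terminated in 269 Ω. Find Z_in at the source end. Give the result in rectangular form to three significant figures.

λ = v/f = 0.75·c / 1.5 GHz = 0.15 m
βl = 2π·l/λ = 2π × 0.314 = 113°
tan(βl) = tan(113°) = -2.35
Z_in = Z_0·(Z_L + jZ_0·tanβl)/(Z_0 + jZ_L·tanβl)
     = 50·(269 − j118)/(50 − j632)

Z_in ≈ 10.9 + j20.4 Ω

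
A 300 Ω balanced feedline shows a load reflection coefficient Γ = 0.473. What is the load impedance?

Z_L ≈ 839 Ω

Z_L = Z_0·(1 + Γ)/(1 − Γ) = 300·(1.47)/(0.527)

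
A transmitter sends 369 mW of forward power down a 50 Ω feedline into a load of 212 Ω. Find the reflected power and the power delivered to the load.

Γ = (212 − 50)/(212 + 50) = 0.618
|Γ|² = 0.382
P_refl = |Γ|²·P_inc = 141 mW, P_del = (1 − |Γ|²)·P_inc = 228 mW

P_reflected ≈ 141 mW; P_delivered ≈ 228 mW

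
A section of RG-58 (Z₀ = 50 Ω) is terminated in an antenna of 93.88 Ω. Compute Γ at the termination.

Γ = 0.305

Γ = (Z_L − Z_0)/(Z_L + Z_0) = (93.88 − 50)/(93.88 + 50) = 43.88/143.9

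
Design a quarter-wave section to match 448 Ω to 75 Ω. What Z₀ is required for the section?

Z_qwt ≈ 183 Ω

Z_qwt = √(Z_0·R_L) = √(75 × 448) = √33600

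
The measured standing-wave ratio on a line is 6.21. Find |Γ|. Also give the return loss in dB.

|Γ| = (S − 1)/(S + 1) = (6.21 − 1)/(6.21 + 1) = 5.21/7.21
RL = −20·log₁₀|Γ| = −20·log₁₀(0.723)

|Γ| ≈ 0.723; return loss ≈ 2.82 dB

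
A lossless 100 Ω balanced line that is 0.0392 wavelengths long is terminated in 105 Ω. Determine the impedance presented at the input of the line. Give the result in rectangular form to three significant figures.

Z_in ≈ 104 − j2.41 Ω

βl = 2π × 0.0392 = 14.1°
tan(βl) = tan(14.1°) = 0.251
Z_in = Z_0·(Z_L + jZ_0·tanβl)/(Z_0 + jZ_L·tanβl)
     = 100·(105 + j25.1)/(100 + j26.4)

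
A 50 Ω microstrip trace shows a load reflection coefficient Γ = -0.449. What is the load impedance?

Z_L = Z_0·(1 + Γ)/(1 − Γ) = 50·(0.551)/(1.45)

Z_L ≈ 19 Ω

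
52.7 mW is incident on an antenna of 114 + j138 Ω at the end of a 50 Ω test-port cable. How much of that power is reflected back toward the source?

P_reflected ≈ 26.5 mW

|Γ| = |(64 + j138)/(164 + j138)| = 0.71
|Γ|² = 0.504
P_refl = |Γ|²·P_inc = 26.5 mW, P_del = (1 − |Γ|²)·P_inc = 26.2 mW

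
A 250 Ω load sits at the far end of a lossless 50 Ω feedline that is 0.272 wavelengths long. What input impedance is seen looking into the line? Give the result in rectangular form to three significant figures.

βl = 2π × 0.272 = 97.9°
tan(βl) = tan(97.9°) = -7.19
Z_in = Z_0·(Z_L + jZ_0·tanβl)/(Z_0 + jZ_L·tanβl)
     = 50·(250 − j359)/(50 − j1800)

Z_in ≈ 10.2 + j6.67 Ω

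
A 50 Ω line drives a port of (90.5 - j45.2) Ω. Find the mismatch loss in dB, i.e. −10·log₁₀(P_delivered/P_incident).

mismatch loss ≈ 0.804 dB

Γ = (40.5 − j45.2)/(140.5 − j45.2), |Γ| = 0.411
|Γ|² = 0.169, so P_del/P_inc = 1 − |Γ|² = 0.831
ML = −10·log₁₀(1 − |Γ|²)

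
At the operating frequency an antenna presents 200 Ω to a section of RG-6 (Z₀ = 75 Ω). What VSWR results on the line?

Γ = (200 − 75)/(200 + 75) = 0.455
VSWR = (1 + 0.455)/(1 − 0.455)

VSWR ≈ 2.67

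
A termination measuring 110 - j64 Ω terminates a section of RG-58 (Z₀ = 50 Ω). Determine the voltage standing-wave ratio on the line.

VSWR ≈ 3.07

Γ = (Z_L − Z_0)/(Z_L + Z_0) = (60 − j64)/(160 − j64)
|Γ| = 87.7/172 = 0.509
VSWR = (1 + |Γ|)/(1 − |Γ|) = 1.51/0.491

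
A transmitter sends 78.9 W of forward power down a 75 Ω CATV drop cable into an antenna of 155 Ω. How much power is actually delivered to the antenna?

P_delivered ≈ 69.4 W

Γ = (155 − 75)/(155 + 75) = 0.348
|Γ|² = 0.121
P_refl = |Γ|²·P_inc = 9.55 W, P_del = (1 − |Γ|²)·P_inc = 69.4 W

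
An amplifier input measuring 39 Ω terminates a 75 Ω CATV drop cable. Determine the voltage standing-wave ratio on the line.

Γ = (39 − 75)/(39 + 75) = -0.316
VSWR = (1 + 0.316)/(1 − 0.316)

VSWR ≈ 1.92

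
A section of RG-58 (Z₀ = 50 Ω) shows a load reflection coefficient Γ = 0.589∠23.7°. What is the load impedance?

Z_L = Z_0·(1 + Γ)/(1 − Γ) = 50·(1.54 + j0.237)/(0.461 − j0.237)

Z_L ≈ 122 + j88.2 Ω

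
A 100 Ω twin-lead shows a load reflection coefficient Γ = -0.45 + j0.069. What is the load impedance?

Z_L = Z_0·(1 + Γ)/(1 − Γ) = 100·(0.55 + j0.069)/(1.45 − j0.069)

Z_L ≈ 37.6 + j6.55 Ω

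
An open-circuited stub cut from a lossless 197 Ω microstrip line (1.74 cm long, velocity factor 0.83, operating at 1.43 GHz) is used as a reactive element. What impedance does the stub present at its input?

λ = v/f = 0.83·c / 1.43 GHz = 0.174 m
βl = 2π·l/λ = 2π × 0.0999 = 36°
tan(βl) = 0.726
For an open-circuited stub, Z_in = −jZ_0·cot(βl) = −jZ_0/tan(βl)

Z_in ≈ −j271 Ω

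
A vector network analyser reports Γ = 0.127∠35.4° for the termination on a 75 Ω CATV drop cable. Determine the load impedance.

Z_L = Z_0·(1 + Γ)/(1 − Γ) = 75·(1.1 + j0.0736)/(0.896 − j0.0736)

Z_L ≈ 91.2 + j13.6 Ω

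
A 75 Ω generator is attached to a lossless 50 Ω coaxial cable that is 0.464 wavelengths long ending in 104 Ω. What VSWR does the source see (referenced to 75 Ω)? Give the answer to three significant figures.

VSWR ≈ 1.51

βl = 2π × 0.464 = 167°
tan(βl) = -0.23
Z_in = Z_0·(Z_L + jZ_0·tanβl)/(Z_0 + jZ_L·tanβl) = 89.1 + j31.1 Ω
Γ_s = (Z_in − Z_s)/(Z_in + Z_s) = (14.1 + j31.1)/(164 + j31.1), |Γ_s| = 0.205
VSWR = (1 + |Γ_s|)/(1 − |Γ_s|)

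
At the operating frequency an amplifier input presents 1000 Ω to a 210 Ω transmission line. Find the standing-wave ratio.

VSWR ≈ 4.76

For a purely resistive load, VSWR = R_L/Z_0 or Z_0/R_L (whichever > 1) = 1000/210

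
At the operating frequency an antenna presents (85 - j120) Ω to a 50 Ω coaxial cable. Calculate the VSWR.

VSWR ≈ 5.49

Γ = (Z_L − Z_0)/(Z_L + Z_0) = (35 − j120)/(135 − j120)
|Γ| = 125/181 = 0.692
VSWR = (1 + |Γ|)/(1 − |Γ|) = 1.69/0.308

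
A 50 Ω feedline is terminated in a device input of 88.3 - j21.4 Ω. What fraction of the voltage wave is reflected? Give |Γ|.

|Γ| ≈ 0.314

Γ = (Z_L − Z_0)/(Z_L + Z_0) = (38.3 − j21.4)/(138.3 − j21.4)
|Γ| = 43.9/140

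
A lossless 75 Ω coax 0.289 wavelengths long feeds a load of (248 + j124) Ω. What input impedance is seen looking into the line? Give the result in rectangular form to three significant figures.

Z_in ≈ 18.1 + j8.34 Ω

βl = 2π × 0.289 = 104°
tan(βl) = tan(104°) = -4
Z_in = Z_0·(Z_L + jZ_0·tanβl)/(Z_0 + jZ_L·tanβl)
     = 75·(248 − j176)/(571 − j992)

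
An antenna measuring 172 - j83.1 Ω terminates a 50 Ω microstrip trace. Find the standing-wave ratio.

Γ = (Z_L − Z_0)/(Z_L + Z_0) = (122 − j83.1)/(222 − j83.1)
|Γ| = 148/237 = 0.623
VSWR = (1 + |Γ|)/(1 − |Γ|) = 1.62/0.377

VSWR ≈ 4.3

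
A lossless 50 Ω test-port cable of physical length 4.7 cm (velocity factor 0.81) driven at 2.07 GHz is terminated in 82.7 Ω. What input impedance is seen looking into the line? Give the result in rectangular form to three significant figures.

λ = v/f = 0.81·c / 2.07 GHz = 0.117 m
βl = 2π·l/λ = 2π × 0.4 = 144°
tan(βl) = tan(144°) = -0.723
Z_in = Z_0·(Z_L + jZ_0·tanβl)/(Z_0 + jZ_L·tanβl)
     = 50·(82.7 − j36.1)/(50 − j59.8)

Z_in ≈ 51.8 + j25.8 Ω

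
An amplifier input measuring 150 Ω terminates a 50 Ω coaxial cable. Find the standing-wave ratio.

VSWR ≈ 3

Γ = (150 − 50)/(150 + 50) = 0.5
VSWR = (1 + 0.5)/(1 − 0.5)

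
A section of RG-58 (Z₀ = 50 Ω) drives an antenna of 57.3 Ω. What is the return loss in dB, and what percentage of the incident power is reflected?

RL ≈ 23.3 dB; 0.463% of incident power reflected

Γ = (57.3 − 50)/(57.3 + 50) = 0.068
RL = −20·log₁₀(0.068) = 23.3 dB
P_refl/P_inc = |Γ|² = 0.00463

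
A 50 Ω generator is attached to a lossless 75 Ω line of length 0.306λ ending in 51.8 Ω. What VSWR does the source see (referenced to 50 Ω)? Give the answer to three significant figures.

VSWR ≈ 2.08

βl = 2π × 0.306 = 110°
tan(βl) = -2.72
Z_in = Z_0·(Z_L + jZ_0·tanβl)/(Z_0 + jZ_L·tanβl) = 96.1 − j23.5 Ω
Γ_s = (Z_in − Z_s)/(Z_in + Z_s) = (46.1 − j23.5)/(146 − j23.5), |Γ_s| = 0.35
VSWR = (1 + |Γ_s|)/(1 − |Γ_s|)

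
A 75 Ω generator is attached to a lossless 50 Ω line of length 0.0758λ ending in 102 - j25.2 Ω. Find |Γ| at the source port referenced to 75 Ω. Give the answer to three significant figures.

|Γ| ≈ 0.371

βl = 2π × 0.0758 = 27.3°
tan(βl) = 0.516
Z_in = Z_0·(Z_L + jZ_0·tanβl)/(Z_0 + jZ_L·tanβl) = 47.9 − j39.6 Ω
Γ_s = (Z_in − Z_s)/(Z_in + Z_s) = (-27.1 − j39.6)/(123 − j39.6), |Γ_s| = 0.371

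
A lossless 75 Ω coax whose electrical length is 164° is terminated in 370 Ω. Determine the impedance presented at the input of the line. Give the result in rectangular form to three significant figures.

tan(βl) = tan(164°) = -0.287
Z_in = Z_0·(Z_L + jZ_0·tanβl)/(Z_0 + jZ_L·tanβl)
     = 75·(370 − j21.5)/(75 − j106)

Z_in ≈ 133 + j167 Ω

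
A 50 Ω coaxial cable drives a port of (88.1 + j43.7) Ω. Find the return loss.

RL ≈ 7.95 dB

Γ = (38.1 + j43.7)/(138.1 + j43.7), |Γ| = 0.4
RL = −20·log₁₀|Γ| = −20·log₁₀(0.4)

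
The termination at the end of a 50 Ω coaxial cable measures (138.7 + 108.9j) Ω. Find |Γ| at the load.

Γ = (Z_L − Z_0)/(Z_L + Z_0) = (88.7 + j108.9)/(188.7 + j108.9)
|Γ| = 140/218

|Γ| ≈ 0.645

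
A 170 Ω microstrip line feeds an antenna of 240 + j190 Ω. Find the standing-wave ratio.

Γ = (Z_L − Z_0)/(Z_L + Z_0) = (70 + j190)/(410 + j190)
|Γ| = 202/452 = 0.448
VSWR = (1 + |Γ|)/(1 − |Γ|) = 1.45/0.552

VSWR ≈ 2.62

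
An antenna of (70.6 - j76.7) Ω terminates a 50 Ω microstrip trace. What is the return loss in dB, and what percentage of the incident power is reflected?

RL ≈ 5.1 dB; 30.9% of incident power reflected

Γ = (20.6 − j76.7)/(120.6 − j76.7), |Γ| = 0.556
RL = −20·log₁₀(0.556) = 5.1 dB
P_refl/P_inc = |Γ|² = 0.309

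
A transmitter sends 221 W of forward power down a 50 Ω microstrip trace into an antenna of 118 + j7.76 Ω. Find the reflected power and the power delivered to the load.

P_reflected ≈ 36.6 W; P_delivered ≈ 184 W

|Γ| = |(68 + j7.76)/(168 + j7.76)| = 0.407
|Γ|² = 0.166
P_refl = |Γ|²·P_inc = 36.6 W, P_del = (1 − |Γ|²)·P_inc = 184 W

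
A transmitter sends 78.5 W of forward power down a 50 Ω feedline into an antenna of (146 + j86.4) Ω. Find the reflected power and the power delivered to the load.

|Γ| = |(96 + j86.4)/(196 + j86.4)| = 0.603
|Γ|² = 0.364
P_refl = |Γ|²·P_inc = 28.5 W, P_del = (1 − |Γ|²)·P_inc = 50 W

P_reflected ≈ 28.5 W; P_delivered ≈ 50 W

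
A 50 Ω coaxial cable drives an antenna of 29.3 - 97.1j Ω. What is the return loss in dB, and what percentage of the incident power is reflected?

Γ = (-20.7 − j97.1)/(79.3 − j97.1), |Γ| = 0.792
RL = −20·log₁₀(0.792) = 2.03 dB
P_refl/P_inc = |Γ|² = 0.627

RL ≈ 2.03 dB; 62.7% of incident power reflected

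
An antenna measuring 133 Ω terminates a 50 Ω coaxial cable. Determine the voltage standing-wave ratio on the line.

Γ = (133 − 50)/(133 + 50) = 0.454
VSWR = (1 + 0.454)/(1 − 0.454)

VSWR ≈ 2.66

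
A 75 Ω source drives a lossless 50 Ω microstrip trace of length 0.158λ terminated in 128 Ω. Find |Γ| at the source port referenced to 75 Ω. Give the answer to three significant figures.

βl = 2π × 0.158 = 56.9°
tan(βl) = 1.53
Z_in = Z_0·(Z_L + jZ_0·tanβl)/(Z_0 + jZ_L·tanβl) = 26.1 − j26 Ω
Γ_s = (Z_in − Z_s)/(Z_in + Z_s) = (-48.9 − j26)/(101 − j26), |Γ_s| = 0.53

|Γ| ≈ 0.53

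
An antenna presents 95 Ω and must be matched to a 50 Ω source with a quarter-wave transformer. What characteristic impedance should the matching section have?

Z_qwt ≈ 68.9 Ω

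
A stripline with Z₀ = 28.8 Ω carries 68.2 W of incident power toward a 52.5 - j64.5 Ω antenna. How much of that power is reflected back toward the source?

P_reflected ≈ 29.9 W

|Γ| = |(23.7 − j64.5)/(81.3 − j64.5)| = 0.662
|Γ|² = 0.438
P_refl = |Γ|²·P_inc = 29.9 W, P_del = (1 − |Γ|²)·P_inc = 38.3 W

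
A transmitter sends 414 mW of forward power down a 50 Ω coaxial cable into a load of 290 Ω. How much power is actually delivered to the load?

P_delivered ≈ 208 mW

Γ = (290 − 50)/(290 + 50) = 0.706
|Γ|² = 0.498
P_refl = |Γ|²·P_inc = 206 mW, P_del = (1 − |Γ|²)·P_inc = 208 mW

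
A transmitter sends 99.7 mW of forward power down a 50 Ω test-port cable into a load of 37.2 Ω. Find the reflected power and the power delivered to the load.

P_reflected ≈ 2.15 mW; P_delivered ≈ 97.6 mW

Γ = (37.2 − 50)/(37.2 + 50) = -0.147
|Γ|² = 0.0215
P_refl = |Γ|²·P_inc = 2.15 mW, P_del = (1 − |Γ|²)·P_inc = 97.6 mW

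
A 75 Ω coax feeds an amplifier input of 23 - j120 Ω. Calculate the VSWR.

VSWR ≈ 11.8

Γ = (Z_L − Z_0)/(Z_L + Z_0) = (-52 − j120)/(98 − j120)
|Γ| = 131/155 = 0.844
VSWR = (1 + |Γ|)/(1 − |Γ|) = 1.84/0.156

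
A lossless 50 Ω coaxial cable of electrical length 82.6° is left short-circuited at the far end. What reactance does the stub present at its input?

X_in ≈ 385 Ω (inductive)

tan(βl) = 7.7
For a short-circuited stub, Z_in = jZ_0·tan(βl)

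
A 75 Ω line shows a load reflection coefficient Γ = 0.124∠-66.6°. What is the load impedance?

Z_L ≈ 80.5 − j18.6 Ω

Z_L = Z_0·(1 + Γ)/(1 − Γ) = 75·(1.05 − j0.114)/(0.951 + j0.114)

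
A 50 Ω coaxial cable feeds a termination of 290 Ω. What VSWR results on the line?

VSWR ≈ 5.8

For a purely resistive load, VSWR = R_L/Z_0 or Z_0/R_L (whichever > 1) = 290/50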